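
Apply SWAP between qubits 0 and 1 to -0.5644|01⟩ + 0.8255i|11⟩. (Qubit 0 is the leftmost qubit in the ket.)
-0.5644|10⟩ + 0.8255i|11⟩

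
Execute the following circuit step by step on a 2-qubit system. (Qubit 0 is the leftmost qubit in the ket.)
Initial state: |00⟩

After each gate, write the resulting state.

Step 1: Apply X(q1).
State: |01⟩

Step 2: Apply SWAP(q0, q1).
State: |10⟩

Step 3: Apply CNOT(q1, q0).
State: |10⟩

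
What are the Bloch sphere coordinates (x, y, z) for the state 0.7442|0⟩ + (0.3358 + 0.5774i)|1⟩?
(0.4998, 0.8594, 0.1077)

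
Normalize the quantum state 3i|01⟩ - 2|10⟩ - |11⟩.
0.8018i|01⟩ - 0.5345|10⟩ - 0.2673|11⟩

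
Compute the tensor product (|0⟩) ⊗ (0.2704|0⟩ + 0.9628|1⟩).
0.2704|00⟩ + 0.9628|01⟩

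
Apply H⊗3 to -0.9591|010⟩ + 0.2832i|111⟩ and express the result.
(-0.3391 + 0.1001i)|000⟩ + (-0.3391 - 0.1001i)|001⟩ + (0.3391 - 0.1001i)|010⟩ + (0.3391 + 0.1001i)|011⟩ + (-0.3391 - 0.1001i)|100⟩ + (-0.3391 + 0.1001i)|101⟩ + (0.3391 + 0.1001i)|110⟩ + (0.3391 - 0.1001i)|111⟩

H⊗3 gives amp(|y⟩) = (1/2√2) Σ_x (−1)^(x·y) amp(|x⟩), where x·y is the number of positions in which both x and y have a 1.
|000⟩: (-0.9591 + 0.2832i)/(2√2) = (-0.3391 + 0.1001i)
|001⟩: (-0.9591 - 0.2832i)/(2√2) = (-0.3391 - 0.1001i)
|010⟩: (0.9591 - 0.2832i)/(2√2) = (0.3391 - 0.1001i)
|011⟩: (0.9591 + 0.2832i)/(2√2) = (0.3391 + 0.1001i)
|100⟩: (-0.9591 - 0.2832i)/(2√2) = (-0.3391 - 0.1001i)
|101⟩: (-0.9591 + 0.2832i)/(2√2) = (-0.3391 + 0.1001i)
|110⟩: (0.9591 + 0.2832i)/(2√2) = (0.3391 + 0.1001i)
|111⟩: (0.9591 - 0.2832i)/(2√2) = (0.3391 - 0.1001i)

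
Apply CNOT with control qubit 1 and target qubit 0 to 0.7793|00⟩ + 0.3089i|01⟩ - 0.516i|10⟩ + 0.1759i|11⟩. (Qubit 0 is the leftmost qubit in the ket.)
0.7793|00⟩ + 0.1759i|01⟩ - 0.516i|10⟩ + 0.3089i|11⟩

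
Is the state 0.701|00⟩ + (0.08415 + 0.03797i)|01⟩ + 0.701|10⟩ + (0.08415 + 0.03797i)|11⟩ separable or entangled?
Separable

Writing the state as a|00⟩ + b|01⟩ + c|10⟩ + d|11⟩, it is a product state iff ad − bc = 0.
Here (a, b, c, d) = (0.701, (0.08415 + 0.03797i), 0.701, (0.08415 + 0.03797i)): ad − bc = (0.701)(0.08415 + 0.03797i) − (0.08415 + 0.03797i)(0.701) = 0, so the state is separable.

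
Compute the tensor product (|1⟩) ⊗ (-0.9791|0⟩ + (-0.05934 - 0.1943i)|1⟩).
-0.9791|10⟩ + (-0.05934 - 0.1943i)|11⟩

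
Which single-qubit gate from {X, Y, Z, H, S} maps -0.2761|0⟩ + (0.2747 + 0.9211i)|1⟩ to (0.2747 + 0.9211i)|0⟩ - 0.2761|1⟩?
X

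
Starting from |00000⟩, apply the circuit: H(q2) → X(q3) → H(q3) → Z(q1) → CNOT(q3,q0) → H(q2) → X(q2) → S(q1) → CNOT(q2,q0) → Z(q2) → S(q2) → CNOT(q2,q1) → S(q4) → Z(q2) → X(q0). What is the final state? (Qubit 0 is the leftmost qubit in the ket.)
(1/√2)i|01100⟩ - (1/√2)i|11110⟩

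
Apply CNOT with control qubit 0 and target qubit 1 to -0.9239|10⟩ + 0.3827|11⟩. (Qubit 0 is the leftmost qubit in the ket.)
0.3827|10⟩ - 0.9239|11⟩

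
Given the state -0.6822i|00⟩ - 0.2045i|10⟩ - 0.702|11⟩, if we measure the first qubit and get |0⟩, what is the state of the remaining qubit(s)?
-i|0⟩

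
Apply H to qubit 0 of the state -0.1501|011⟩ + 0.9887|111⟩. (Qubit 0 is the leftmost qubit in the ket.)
0.593|011⟩ - 0.8053|111⟩

H on qubit 0 mixes each pair of kets that differ only in qubit 0: amplitudes (a, b) of (|…0…⟩, |…1…⟩) become ((a + b)/√2, (a − b)/√2). Kets absent from the input have amplitude 0.
(|011⟩, |111⟩): (a, b) = (-0.1501, 0.9887) → (0.593, -0.8053)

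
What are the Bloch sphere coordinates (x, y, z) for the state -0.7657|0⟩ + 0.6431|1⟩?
(-0.9848, 0, 0.1727)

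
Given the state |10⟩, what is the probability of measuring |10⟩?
1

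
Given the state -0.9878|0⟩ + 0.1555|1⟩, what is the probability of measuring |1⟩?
0.02418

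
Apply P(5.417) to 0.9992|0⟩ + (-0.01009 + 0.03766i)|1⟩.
0.9992|0⟩ + (0.02216 + 0.03208i)|1⟩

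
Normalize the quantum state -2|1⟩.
-|1⟩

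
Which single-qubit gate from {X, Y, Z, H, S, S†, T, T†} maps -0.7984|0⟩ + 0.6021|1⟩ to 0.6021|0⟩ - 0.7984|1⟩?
X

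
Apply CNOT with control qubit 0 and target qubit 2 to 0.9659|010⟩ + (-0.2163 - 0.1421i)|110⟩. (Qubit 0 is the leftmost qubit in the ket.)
0.9659|010⟩ + (-0.2163 - 0.1421i)|111⟩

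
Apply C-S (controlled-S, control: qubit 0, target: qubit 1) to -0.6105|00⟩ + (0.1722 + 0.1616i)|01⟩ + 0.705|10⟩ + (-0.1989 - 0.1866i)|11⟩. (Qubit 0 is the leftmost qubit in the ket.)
-0.6105|00⟩ + (0.1722 + 0.1616i)|01⟩ + 0.705|10⟩ + (0.1866 - 0.1989i)|11⟩

C-S leaves the control-|0⟩ kets |00⟩, |01⟩ unchanged and applies S to qubit 1 on the control-|1⟩ pair (|10⟩, |11⟩).
S = [[1, 0], [0, i]].
With a = amp(|10⟩) = 0.705 and b = amp(|11⟩) = (-0.1989 - 0.1866i):
new amp(|10⟩) = (1)·a = 0.705
new amp(|11⟩) = (i)·b = (0.1866 - 0.1989i)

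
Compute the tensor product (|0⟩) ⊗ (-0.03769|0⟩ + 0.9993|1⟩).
-0.03769|00⟩ + 0.9993|01⟩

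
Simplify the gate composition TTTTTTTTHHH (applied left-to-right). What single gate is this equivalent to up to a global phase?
H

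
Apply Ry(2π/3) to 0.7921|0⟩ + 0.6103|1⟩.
-0.1325|0⟩ + 0.9911|1⟩

Ry(2π/3) = [[cos(θ/2), −sin(θ/2)], [sin(θ/2), cos(θ/2)]]; θ = 2π/3, cos(θ/2) ≈ 0.5, sin(θ/2) ≈ 0.866025.
With a = amp(|0⟩) = 0.7921 and b = amp(|1⟩) = 0.6103:
new amp(|0⟩) = (0.5)·a + (-0.866025)·b = -0.1325
new amp(|1⟩) = (0.866025)·a + (0.5)·b = 0.9911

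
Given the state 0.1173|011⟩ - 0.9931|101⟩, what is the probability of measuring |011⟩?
0.01376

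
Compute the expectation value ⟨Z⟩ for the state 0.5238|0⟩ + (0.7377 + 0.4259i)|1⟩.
-0.4512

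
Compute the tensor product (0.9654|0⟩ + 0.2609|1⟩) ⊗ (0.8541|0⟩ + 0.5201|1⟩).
0.8245|00⟩ + 0.5021|01⟩ + 0.2228|10⟩ + 0.1357|11⟩

amp(|b₁b₂…⟩) = product of the factor amplitudes for bits b₁, b₂, …; only kets whose every factor amplitude is nonzero survive.
|00⟩: (0.9654)(0.8541) = 0.8245
|01⟩: (0.9654)(0.5201) = 0.5021
|10⟩: (0.2609)(0.8541) = 0.2228
|11⟩: (0.2609)(0.5201) = 0.1357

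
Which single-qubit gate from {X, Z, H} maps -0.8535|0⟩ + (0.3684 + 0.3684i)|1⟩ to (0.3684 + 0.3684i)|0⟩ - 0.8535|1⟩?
X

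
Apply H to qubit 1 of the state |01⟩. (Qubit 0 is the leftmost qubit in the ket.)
1/√2|00⟩ - 1/√2|01⟩

H on qubit 1 mixes each pair of kets that differ only in qubit 1: amplitudes (a, b) of (|…0…⟩, |…1…⟩) become ((a + b)/√2, (a − b)/√2). Kets absent from the input have amplitude 0.
(|00⟩, |01⟩): (a, b) = (0, 1) → (1/√2, -1/√2)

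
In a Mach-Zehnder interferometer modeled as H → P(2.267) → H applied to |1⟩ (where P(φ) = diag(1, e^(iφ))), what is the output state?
(0.8207 - 0.3836i)|0⟩ + (0.1793 + 0.3836i)|1⟩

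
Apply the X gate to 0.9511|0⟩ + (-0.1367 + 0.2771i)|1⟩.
(-0.1367 + 0.2771i)|0⟩ + 0.9511|1⟩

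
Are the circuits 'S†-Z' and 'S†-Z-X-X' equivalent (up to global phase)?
Yes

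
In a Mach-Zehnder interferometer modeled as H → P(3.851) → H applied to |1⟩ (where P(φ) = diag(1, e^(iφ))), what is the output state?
(0.8794 + 0.3257i)|0⟩ + (0.1206 - 0.3257i)|1⟩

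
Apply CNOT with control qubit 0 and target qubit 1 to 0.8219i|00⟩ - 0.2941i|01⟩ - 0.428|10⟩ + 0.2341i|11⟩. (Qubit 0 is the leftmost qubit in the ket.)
0.8219i|00⟩ - 0.2941i|01⟩ + 0.2341i|10⟩ - 0.428|11⟩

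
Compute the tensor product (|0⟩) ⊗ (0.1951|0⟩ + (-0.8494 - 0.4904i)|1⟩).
0.1951|00⟩ + (-0.8494 - 0.4904i)|01⟩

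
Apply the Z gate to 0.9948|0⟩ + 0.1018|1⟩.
0.9948|0⟩ - 0.1018|1⟩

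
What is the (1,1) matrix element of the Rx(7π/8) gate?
0.1951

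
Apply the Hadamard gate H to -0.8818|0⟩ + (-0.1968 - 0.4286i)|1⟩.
(-0.7627 - 0.3031i)|0⟩ + (-0.4844 + 0.3031i)|1⟩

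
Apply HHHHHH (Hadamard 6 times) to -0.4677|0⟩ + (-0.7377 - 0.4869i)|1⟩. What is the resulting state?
-0.4677|0⟩ + (-0.7377 - 0.4869i)|1⟩

H² = I, so an even number of Hadamards cancels: H^6 = I and the state is unchanged.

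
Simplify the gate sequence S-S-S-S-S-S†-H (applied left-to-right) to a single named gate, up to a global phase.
H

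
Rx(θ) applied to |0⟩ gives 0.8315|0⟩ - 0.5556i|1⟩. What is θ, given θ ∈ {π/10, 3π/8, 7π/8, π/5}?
3π/8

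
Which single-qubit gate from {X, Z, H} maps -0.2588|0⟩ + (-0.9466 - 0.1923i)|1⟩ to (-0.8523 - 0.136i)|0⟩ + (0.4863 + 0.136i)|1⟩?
H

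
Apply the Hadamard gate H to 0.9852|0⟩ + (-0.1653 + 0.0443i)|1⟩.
(0.5798 + 0.03132i)|0⟩ + (0.8135 - 0.03132i)|1⟩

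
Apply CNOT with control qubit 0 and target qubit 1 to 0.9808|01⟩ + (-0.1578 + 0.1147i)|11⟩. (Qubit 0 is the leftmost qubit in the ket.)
0.9808|01⟩ + (-0.1578 + 0.1147i)|10⟩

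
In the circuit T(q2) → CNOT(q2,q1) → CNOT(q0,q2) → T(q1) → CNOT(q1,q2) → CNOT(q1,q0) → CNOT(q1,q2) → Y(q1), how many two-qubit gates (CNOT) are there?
5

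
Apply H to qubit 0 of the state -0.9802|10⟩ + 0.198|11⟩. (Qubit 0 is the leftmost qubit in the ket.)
-0.6931|00⟩ + 0.14|01⟩ + 0.6931|10⟩ - 0.14|11⟩

H on qubit 0 mixes each pair of kets that differ only in qubit 0: amplitudes (a, b) of (|…0…⟩, |…1…⟩) become ((a + b)/√2, (a − b)/√2). Kets absent from the input have amplitude 0.
(|00⟩, |10⟩): (a, b) = (0, -0.9802) → (-0.6931, 0.6931)
(|01⟩, |11⟩): (a, b) = (0, 0.198) → (0.14, -0.14)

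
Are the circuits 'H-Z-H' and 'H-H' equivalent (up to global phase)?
No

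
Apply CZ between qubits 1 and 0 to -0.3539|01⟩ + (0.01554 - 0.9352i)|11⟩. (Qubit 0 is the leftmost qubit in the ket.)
-0.3539|01⟩ + (-0.01554 + 0.9352i)|11⟩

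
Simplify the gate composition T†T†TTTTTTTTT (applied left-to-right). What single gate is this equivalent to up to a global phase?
T†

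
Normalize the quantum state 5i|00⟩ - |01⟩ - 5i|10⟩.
0.7001i|00⟩ - 0.14|01⟩ - 0.7001i|10⟩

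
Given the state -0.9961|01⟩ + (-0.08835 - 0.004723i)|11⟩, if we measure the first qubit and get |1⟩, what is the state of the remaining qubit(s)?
(-0.9986 - 0.05338i)|1⟩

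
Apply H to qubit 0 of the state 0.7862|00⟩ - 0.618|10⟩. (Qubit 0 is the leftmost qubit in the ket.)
0.1189|00⟩ + 0.9929|10⟩

H on qubit 0 mixes each pair of kets that differ only in qubit 0: amplitudes (a, b) of (|…0…⟩, |…1…⟩) become ((a + b)/√2, (a − b)/√2). Kets absent from the input have amplitude 0.
(|00⟩, |10⟩): (a, b) = (0.7862, -0.618) → (0.1189, 0.9929)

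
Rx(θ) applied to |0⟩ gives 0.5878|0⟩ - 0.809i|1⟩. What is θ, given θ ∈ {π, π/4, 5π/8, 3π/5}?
3π/5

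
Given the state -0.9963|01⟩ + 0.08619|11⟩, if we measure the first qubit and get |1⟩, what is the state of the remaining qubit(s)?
|1⟩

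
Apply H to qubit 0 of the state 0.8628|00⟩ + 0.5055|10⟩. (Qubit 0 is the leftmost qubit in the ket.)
0.9675|00⟩ + 0.2526|10⟩

H on qubit 0 mixes each pair of kets that differ only in qubit 0: amplitudes (a, b) of (|…0…⟩, |…1…⟩) become ((a + b)/√2, (a − b)/√2). Kets absent from the input have amplitude 0.
(|00⟩, |10⟩): (a, b) = (0.8628, 0.5055) → (0.9675, 0.2526)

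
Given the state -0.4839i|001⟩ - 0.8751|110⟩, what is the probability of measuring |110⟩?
0.7658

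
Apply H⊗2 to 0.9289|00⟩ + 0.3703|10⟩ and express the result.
0.6496|00⟩ + 0.6496|01⟩ + 0.2793|10⟩ + 0.2793|11⟩

H⊗2 gives amp(|y⟩) = (1/2) Σ_x (−1)^(x·y) amp(|x⟩), where x·y is the number of positions in which both x and y have a 1.
|00⟩: (0.9289 + 0.3703)/2 = 0.6496
|01⟩: (0.9289 + 0.3703)/2 = 0.6496
|10⟩: (0.9289 - 0.3703)/2 = 0.2793
|11⟩: (0.9289 - 0.3703)/2 = 0.2793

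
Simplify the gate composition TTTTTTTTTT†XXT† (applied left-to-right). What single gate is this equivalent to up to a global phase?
T†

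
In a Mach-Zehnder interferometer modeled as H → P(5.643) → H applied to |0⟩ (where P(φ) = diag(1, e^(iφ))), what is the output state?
(0.901 - 0.2987i)|0⟩ + (0.09901 + 0.2987i)|1⟩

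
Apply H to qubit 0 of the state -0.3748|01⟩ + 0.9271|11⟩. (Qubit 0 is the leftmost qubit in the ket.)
0.3905|01⟩ - 0.9206|11⟩

H on qubit 0 mixes each pair of kets that differ only in qubit 0: amplitudes (a, b) of (|…0…⟩, |…1…⟩) become ((a + b)/√2, (a − b)/√2). Kets absent from the input have amplitude 0.
(|01⟩, |11⟩): (a, b) = (-0.3748, 0.9271) → (0.3905, -0.9206)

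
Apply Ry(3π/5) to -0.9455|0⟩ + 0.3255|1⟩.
-0.8191|0⟩ - 0.5736|1⟩

Ry(3π/5) = [[cos(θ/2), −sin(θ/2)], [sin(θ/2), cos(θ/2)]]; θ = 3π/5, cos(θ/2) ≈ 0.587785, sin(θ/2) ≈ 0.809017.
With a = amp(|0⟩) = -0.9455 and b = amp(|1⟩) = 0.3255:
new amp(|0⟩) = (0.587785)·a + (-0.809017)·b = -0.8191
new amp(|1⟩) = (0.809017)·a + (0.587785)·b = -0.5736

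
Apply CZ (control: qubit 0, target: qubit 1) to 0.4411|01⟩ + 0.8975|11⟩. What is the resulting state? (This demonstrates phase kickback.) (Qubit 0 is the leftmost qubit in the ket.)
0.4411|01⟩ - 0.8975|11⟩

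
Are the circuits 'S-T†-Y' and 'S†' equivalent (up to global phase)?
No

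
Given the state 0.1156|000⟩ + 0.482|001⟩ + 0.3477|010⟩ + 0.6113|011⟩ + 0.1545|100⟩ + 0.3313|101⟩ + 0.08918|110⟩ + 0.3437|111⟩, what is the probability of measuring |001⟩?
0.2323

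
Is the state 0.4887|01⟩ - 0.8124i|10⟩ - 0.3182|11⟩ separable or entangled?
Entangled

Writing the state as a|00⟩ + b|01⟩ + c|10⟩ + d|11⟩, it is a product state iff ad − bc = 0.
Here (a, b, c, d) = (0, 0.4887, -0.8124i, -0.3182): ad − bc = (0)(-0.3182) − (0.4887)(-0.8124i) = 0.397i ≠ 0, so the state is entangled.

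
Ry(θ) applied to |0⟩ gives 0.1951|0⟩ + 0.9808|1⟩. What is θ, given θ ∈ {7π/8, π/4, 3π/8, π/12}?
7π/8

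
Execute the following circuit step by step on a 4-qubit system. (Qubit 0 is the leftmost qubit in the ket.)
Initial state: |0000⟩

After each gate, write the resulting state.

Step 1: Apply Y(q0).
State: i|1000⟩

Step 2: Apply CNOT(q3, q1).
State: i|1000⟩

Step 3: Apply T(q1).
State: i|1000⟩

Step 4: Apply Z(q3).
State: i|1000⟩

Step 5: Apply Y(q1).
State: -|1100⟩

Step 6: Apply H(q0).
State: -1/√2|0100⟩ + 1/√2|1100⟩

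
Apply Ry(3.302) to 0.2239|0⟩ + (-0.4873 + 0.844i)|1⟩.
(0.4678 - 0.8413i)|0⟩ + (0.2622 - 0.06762i)|1⟩

Ry(3.302) = [[cos(θ/2), −sin(θ/2)], [sin(θ/2), cos(θ/2)]]; θ = 3.302, cos(θ/2) ≈ -0.0801177, sin(θ/2) ≈ 0.996785.
With a = amp(|0⟩) = 0.2239 and b = amp(|1⟩) = (-0.4873 + 0.844i):
new amp(|0⟩) = (-0.0801177)·a + (-0.996785)·b = (0.4678 - 0.8413i)
new amp(|1⟩) = (0.996785)·a + (-0.0801177)·b = (0.2622 - 0.06762i)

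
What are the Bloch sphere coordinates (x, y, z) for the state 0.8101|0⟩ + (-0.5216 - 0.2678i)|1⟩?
(-0.8451, -0.4339, 0.3125)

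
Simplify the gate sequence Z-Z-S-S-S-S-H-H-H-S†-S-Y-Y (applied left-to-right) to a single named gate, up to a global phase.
H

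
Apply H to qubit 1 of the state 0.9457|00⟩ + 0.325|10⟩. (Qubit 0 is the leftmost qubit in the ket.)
0.6687|00⟩ + 0.6687|01⟩ + 0.2298|10⟩ + 0.2298|11⟩

H on qubit 1 mixes each pair of kets that differ only in qubit 1: amplitudes (a, b) of (|…0…⟩, |…1…⟩) become ((a + b)/√2, (a − b)/√2). Kets absent from the input have amplitude 0.
(|00⟩, |01⟩): (a, b) = (0.9457, 0) → (0.6687, 0.6687)
(|10⟩, |11⟩): (a, b) = (0.325, 0) → (0.2298, 0.2298)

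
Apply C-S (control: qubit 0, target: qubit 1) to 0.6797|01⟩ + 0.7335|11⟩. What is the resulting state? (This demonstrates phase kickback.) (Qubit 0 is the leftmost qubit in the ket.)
0.6797|01⟩ + 0.7335i|11⟩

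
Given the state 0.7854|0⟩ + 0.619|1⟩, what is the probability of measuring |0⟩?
0.6169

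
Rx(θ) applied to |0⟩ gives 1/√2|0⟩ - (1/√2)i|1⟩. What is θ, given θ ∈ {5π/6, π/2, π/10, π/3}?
π/2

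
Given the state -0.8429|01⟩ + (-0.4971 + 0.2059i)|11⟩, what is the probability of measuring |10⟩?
0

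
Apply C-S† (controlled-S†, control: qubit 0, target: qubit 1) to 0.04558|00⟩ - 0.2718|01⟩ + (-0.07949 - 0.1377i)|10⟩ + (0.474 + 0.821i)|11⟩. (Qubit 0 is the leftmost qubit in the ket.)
0.04558|00⟩ - 0.2718|01⟩ + (-0.07949 - 0.1377i)|10⟩ + (0.821 - 0.474i)|11⟩

C-S† leaves the control-|0⟩ kets |00⟩, |01⟩ unchanged and applies S† to qubit 1 on the control-|1⟩ pair (|10⟩, |11⟩).
S† = [[1, 0], [0, -i]].
With a = amp(|10⟩) = (-0.07949 - 0.1377i) and b = amp(|11⟩) = (0.474 + 0.821i):
new amp(|10⟩) = (1)·a = (-0.07949 - 0.1377i)
new amp(|11⟩) = (-i)·b = (0.821 - 0.474i)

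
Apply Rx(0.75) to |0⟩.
0.9305|0⟩ - 0.3663i|1⟩

Rx(0.75) = [[cos(θ/2), −i·sin(θ/2)], [−i·sin(θ/2), cos(θ/2)]]; θ = 0.75, cos(θ/2) ≈ 0.930508, sin(θ/2) ≈ 0.366273.
With a = amp(|0⟩) = 1 and b = amp(|1⟩) = 0:
new amp(|0⟩) = (0.930508)·a + (-0.366273i)·b = 0.9305
new amp(|1⟩) = (-0.366273i)·a + (0.930508)·b = -0.3663i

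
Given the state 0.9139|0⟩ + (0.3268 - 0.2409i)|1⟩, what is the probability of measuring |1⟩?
0.1648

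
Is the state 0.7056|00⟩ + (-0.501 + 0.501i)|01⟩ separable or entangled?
Separable

Writing the state as a|00⟩ + b|01⟩ + c|10⟩ + d|11⟩, it is a product state iff ad − bc = 0.
Here (a, b, c, d) = (0.7056, (-0.501 + 0.501i), 0, 0): ad − bc = (0.7056)(0) − (-0.501 + 0.501i)(0) = 0, so the state is separable.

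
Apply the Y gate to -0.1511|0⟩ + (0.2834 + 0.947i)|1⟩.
(0.947 - 0.2834i)|0⟩ - 0.1511i|1⟩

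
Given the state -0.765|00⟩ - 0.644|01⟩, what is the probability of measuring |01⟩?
0.4147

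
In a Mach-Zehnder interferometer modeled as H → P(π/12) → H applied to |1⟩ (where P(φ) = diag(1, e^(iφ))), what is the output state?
(0.01704 - 0.1294i)|0⟩ + (0.983 + 0.1294i)|1⟩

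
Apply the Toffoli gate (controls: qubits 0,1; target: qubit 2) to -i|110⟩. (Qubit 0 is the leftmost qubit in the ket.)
-i|111⟩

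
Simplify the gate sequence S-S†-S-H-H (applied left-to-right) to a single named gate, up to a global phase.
S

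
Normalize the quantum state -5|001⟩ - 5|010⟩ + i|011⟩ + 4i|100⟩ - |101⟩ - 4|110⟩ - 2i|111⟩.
-0.533|001⟩ - 0.533|010⟩ + 0.1066i|011⟩ + 0.4264i|100⟩ - 0.1066|101⟩ - 0.4264|110⟩ - 0.2132i|111⟩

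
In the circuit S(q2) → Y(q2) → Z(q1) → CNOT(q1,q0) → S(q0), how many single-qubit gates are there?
4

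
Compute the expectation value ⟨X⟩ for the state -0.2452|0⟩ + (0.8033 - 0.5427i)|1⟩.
-0.3939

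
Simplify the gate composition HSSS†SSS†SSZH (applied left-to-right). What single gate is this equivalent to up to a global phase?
X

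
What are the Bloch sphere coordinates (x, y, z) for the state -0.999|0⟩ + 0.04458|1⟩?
(-0.08907, 0, 0.996)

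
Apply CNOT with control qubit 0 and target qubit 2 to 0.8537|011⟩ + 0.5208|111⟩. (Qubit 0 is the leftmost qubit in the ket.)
0.8537|011⟩ + 0.5208|110⟩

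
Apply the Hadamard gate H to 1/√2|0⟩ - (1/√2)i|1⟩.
(1/2 - (1/2)i)|0⟩ + (1/2 + (1/2)i)|1⟩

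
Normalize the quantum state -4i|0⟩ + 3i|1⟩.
-0.8i|0⟩ + 0.6i|1⟩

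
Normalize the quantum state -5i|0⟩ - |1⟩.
-0.9806i|0⟩ - 0.1961|1⟩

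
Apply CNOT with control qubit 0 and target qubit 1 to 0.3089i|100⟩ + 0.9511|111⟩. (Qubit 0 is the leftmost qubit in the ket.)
0.9511|101⟩ + 0.3089i|110⟩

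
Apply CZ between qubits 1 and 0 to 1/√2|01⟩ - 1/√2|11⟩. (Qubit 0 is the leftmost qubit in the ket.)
1/√2|01⟩ + 1/√2|11⟩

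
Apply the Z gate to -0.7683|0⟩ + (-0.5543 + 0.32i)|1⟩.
-0.7683|0⟩ + (0.5543 - 0.32i)|1⟩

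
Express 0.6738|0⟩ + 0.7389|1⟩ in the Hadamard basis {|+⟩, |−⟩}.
0.9989|+⟩ - 0.04603|−⟩

With |ψ⟩ = α|0⟩ + β|1⟩, the Hadamard-basis coefficients are ⟨+|ψ⟩ = (α + β)/√2 and ⟨−|ψ⟩ = (α − β)/√2.
Here α = 0.6738, β = 0.7389: (α + β)/√2 = 0.9989, (α − β)/√2 = -0.04603.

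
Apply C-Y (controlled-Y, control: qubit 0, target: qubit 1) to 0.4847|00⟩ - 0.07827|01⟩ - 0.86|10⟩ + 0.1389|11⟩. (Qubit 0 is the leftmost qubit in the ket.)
0.4847|00⟩ - 0.07827|01⟩ - 0.1389i|10⟩ - 0.86i|11⟩

C-Y leaves the control-|0⟩ kets |00⟩, |01⟩ unchanged and applies Y to qubit 1 on the control-|1⟩ pair (|10⟩, |11⟩).
Y = [[0, -i], [i, 0]].
With a = amp(|10⟩) = -0.86 and b = amp(|11⟩) = 0.1389:
new amp(|10⟩) = (-i)·b = -0.1389i
new amp(|11⟩) = (i)·a = -0.86i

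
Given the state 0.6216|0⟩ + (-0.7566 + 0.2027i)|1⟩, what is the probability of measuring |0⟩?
0.3864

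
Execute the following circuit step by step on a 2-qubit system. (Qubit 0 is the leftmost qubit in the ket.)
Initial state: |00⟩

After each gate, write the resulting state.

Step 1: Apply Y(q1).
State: i|01⟩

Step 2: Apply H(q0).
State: (1/√2)i|01⟩ + (1/√2)i|11⟩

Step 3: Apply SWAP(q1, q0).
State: (1/√2)i|10⟩ + (1/√2)i|11⟩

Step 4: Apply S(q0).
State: -1/√2|10⟩ - 1/√2|11⟩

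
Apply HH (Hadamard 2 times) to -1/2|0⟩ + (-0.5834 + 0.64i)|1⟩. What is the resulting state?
-1/2|0⟩ + (-0.5834 + 0.64i)|1⟩

H² = I, so an even number of Hadamards cancels: H^2 = I and the state is unchanged.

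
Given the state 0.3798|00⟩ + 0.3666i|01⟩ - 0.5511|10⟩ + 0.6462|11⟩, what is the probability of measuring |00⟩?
0.1442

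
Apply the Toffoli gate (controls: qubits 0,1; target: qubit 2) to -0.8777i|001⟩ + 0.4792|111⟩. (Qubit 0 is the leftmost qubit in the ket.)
-0.8777i|001⟩ + 0.4792|110⟩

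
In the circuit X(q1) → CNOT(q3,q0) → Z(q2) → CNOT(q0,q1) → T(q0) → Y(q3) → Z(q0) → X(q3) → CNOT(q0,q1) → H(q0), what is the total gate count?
10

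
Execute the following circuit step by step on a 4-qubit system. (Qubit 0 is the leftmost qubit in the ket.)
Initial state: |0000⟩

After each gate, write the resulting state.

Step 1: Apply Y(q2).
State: i|0010⟩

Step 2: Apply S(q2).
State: -|0010⟩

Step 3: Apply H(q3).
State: -1/√2|0010⟩ - 1/√2|0011⟩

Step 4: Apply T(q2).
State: (-1/2 - (1/2)i)|0010⟩ + (-1/2 - (1/2)i)|0011⟩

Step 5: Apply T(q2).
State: -(1/√2)i|0010⟩ - (1/√2)i|0011⟩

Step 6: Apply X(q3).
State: -(1/√2)i|0010⟩ - (1/√2)i|0011⟩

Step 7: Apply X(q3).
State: -(1/√2)i|0010⟩ - (1/√2)i|0011⟩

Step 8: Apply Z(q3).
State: -(1/√2)i|0010⟩ + (1/√2)i|0011⟩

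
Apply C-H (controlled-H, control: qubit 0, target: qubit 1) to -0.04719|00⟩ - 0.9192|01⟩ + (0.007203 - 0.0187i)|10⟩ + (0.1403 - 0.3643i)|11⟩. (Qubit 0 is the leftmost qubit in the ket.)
-0.04719|00⟩ - 0.9192|01⟩ + (0.1043 - 0.2708i)|10⟩ + (-0.09411 + 0.2444i)|11⟩

C-H leaves the control-|0⟩ kets |00⟩, |01⟩ unchanged and applies H to qubit 1 on the control-|1⟩ pair (|10⟩, |11⟩).
H = [[1/√2, 1/√2], [1/√2, -1/√2]].
With a = amp(|10⟩) = (0.007203 - 0.0187i) and b = amp(|11⟩) = (0.1403 - 0.3643i):
new amp(|10⟩) = (1/√2)·a + (1/√2)·b = (0.1043 - 0.2708i)
new amp(|11⟩) = (1/√2)·a + (-1/√2)·b = (-0.09411 + 0.2444i)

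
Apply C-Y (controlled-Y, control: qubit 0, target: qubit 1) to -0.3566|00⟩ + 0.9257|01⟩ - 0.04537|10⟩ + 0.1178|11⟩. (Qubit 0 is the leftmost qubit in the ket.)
-0.3566|00⟩ + 0.9257|01⟩ - 0.1178i|10⟩ - 0.04537i|11⟩

C-Y leaves the control-|0⟩ kets |00⟩, |01⟩ unchanged and applies Y to qubit 1 on the control-|1⟩ pair (|10⟩, |11⟩).
Y = [[0, -i], [i, 0]].
With a = amp(|10⟩) = -0.04537 and b = amp(|11⟩) = 0.1178:
new amp(|10⟩) = (-i)·b = -0.1178i
new amp(|11⟩) = (i)·a = -0.04537i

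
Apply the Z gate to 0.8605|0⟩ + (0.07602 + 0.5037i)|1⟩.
0.8605|0⟩ + (-0.07602 - 0.5037i)|1⟩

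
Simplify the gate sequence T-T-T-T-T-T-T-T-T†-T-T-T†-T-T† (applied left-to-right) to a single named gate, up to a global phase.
I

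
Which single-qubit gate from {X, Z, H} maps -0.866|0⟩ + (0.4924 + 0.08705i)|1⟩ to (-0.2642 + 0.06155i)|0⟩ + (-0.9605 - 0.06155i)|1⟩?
H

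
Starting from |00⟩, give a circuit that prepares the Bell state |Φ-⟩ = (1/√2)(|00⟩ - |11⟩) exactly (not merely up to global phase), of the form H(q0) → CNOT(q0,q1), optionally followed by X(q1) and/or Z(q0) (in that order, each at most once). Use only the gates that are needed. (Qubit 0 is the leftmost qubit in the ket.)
H(q0) → CNOT(q0,q1) → Z(q0)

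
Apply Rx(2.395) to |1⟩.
-0.9311i|0⟩ + 0.3647|1⟩

Rx(2.395) = [[cos(θ/2), −i·sin(θ/2)], [−i·sin(θ/2), cos(θ/2)]]; θ = 2.395, cos(θ/2) ≈ 0.364687, sin(θ/2) ≈ 0.93113.
With a = amp(|0⟩) = 0 and b = amp(|1⟩) = 1:
new amp(|0⟩) = (0.364687)·a + (-0.93113i)·b = -0.9311i
new amp(|1⟩) = (-0.93113i)·a + (0.364687)·b = 0.3647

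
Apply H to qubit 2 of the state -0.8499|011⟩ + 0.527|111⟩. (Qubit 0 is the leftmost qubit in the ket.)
-0.601|010⟩ + 0.601|011⟩ + 0.3726|110⟩ - 0.3726|111⟩

H on qubit 2 mixes each pair of kets that differ only in qubit 2: amplitudes (a, b) of (|…0…⟩, |…1…⟩) become ((a + b)/√2, (a − b)/√2). Kets absent from the input have amplitude 0.
(|010⟩, |011⟩): (a, b) = (0, -0.8499) → (-0.601, 0.601)
(|110⟩, |111⟩): (a, b) = (0, 0.527) → (0.3726, -0.3726)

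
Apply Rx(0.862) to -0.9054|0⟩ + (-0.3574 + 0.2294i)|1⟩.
(-0.7268 + 0.1493i)|0⟩ + (-0.3247 + 0.5867i)|1⟩

Rx(0.862) = [[cos(θ/2), −i·sin(θ/2)], [−i·sin(θ/2), cos(θ/2)]]; θ = 0.862, cos(θ/2) ≈ 0.908548, sin(θ/2) ≈ 0.41778.
With a = amp(|0⟩) = -0.9054 and b = amp(|1⟩) = (-0.3574 + 0.2294i):
new amp(|0⟩) = (0.908548)·a + (-0.41778i)·b = (-0.7268 + 0.1493i)
new amp(|1⟩) = (-0.41778i)·a + (0.908548)·b = (-0.3247 + 0.5867i)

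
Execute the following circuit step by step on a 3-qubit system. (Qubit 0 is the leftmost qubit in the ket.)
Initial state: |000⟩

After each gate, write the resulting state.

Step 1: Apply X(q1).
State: |010⟩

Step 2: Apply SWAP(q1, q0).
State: |100⟩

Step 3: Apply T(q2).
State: |100⟩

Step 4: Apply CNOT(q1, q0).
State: |100⟩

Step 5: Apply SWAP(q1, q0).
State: |010⟩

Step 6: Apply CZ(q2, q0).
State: |010⟩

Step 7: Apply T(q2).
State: |010⟩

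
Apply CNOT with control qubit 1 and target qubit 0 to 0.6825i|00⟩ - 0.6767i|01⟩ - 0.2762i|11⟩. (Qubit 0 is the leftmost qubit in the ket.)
0.6825i|00⟩ - 0.2762i|01⟩ - 0.6767i|11⟩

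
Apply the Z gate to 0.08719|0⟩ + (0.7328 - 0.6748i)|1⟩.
0.08719|0⟩ + (-0.7328 + 0.6748i)|1⟩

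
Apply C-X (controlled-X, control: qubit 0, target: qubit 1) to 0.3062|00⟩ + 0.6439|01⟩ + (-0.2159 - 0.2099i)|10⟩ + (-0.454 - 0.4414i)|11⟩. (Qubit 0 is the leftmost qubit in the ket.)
0.3062|00⟩ + 0.6439|01⟩ + (-0.454 - 0.4414i)|10⟩ + (-0.2159 - 0.2099i)|11⟩

C-X leaves the control-|0⟩ kets |00⟩, |01⟩ unchanged and applies X to qubit 1 on the control-|1⟩ pair (|10⟩, |11⟩).
X = [[0, 1], [1, 0]].
With a = amp(|10⟩) = (-0.2159 - 0.2099i) and b = amp(|11⟩) = (-0.454 - 0.4414i):
new amp(|10⟩) = (1)·b = (-0.454 - 0.4414i)
new amp(|11⟩) = (1)·a = (-0.2159 - 0.2099i)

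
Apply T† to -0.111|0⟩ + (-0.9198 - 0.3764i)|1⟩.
-0.111|0⟩ + (-0.9166 + 0.3842i)|1⟩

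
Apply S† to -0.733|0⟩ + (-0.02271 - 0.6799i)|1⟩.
-0.733|0⟩ + (-0.6799 + 0.02271i)|1⟩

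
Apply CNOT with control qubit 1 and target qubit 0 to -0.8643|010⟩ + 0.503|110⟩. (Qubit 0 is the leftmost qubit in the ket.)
0.503|010⟩ - 0.8643|110⟩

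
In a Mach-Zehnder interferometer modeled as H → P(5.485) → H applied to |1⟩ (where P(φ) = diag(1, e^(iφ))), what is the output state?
(0.151 + 0.358i)|0⟩ + (0.849 - 0.358i)|1⟩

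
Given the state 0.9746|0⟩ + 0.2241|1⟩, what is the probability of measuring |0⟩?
0.9498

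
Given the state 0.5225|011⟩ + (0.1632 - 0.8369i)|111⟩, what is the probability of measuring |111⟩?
0.727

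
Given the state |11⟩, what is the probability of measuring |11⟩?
1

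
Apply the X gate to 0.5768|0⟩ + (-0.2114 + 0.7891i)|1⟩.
(-0.2114 + 0.7891i)|0⟩ + 0.5768|1⟩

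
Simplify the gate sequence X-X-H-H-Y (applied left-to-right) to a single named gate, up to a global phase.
Y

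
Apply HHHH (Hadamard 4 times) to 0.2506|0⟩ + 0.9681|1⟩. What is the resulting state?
0.2506|0⟩ + 0.9681|1⟩

H² = I, so an even number of Hadamards cancels: H^4 = I and the state is unchanged.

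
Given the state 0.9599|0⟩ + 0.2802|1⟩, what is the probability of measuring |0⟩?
0.9214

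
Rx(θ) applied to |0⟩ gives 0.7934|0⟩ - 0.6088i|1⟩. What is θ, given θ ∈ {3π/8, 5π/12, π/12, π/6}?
5π/12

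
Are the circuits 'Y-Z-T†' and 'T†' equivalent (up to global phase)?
No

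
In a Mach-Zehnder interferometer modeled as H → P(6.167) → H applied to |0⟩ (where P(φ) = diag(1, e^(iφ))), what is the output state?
(0.9966 - 0.05796i)|0⟩ + (0.003371 + 0.05796i)|1⟩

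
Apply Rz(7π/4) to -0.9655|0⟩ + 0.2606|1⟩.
(0.892 + 0.3695i)|0⟩ + (-0.2408 + 0.09973i)|1⟩

Rz(7π/4) = [[e^(−iθ/2), 0], [0, e^(iθ/2)]] with e^(±iθ/2) = cos(θ/2) ± i·sin(θ/2); θ = 7π/4, cos(θ/2) ≈ -0.92388, sin(θ/2) ≈ 0.382683.
With a = amp(|0⟩) = -0.9655 and b = amp(|1⟩) = 0.2606:
new amp(|0⟩) = (-0.92388 - 0.382683i)·a = (0.892 + 0.3695i)
new amp(|1⟩) = (-0.92388 + 0.382683i)·b = (-0.2408 + 0.09973i)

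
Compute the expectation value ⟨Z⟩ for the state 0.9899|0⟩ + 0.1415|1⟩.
0.9599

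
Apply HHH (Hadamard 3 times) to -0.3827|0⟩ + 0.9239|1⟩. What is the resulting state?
0.3827|0⟩ - 0.9239|1⟩

H² = I, so H^3 = H: a single Hadamard. With (a, b) = (-0.3827, 0.9239), H gives ((a + b)/√2, (a − b)/√2) = (0.3827, -0.9239).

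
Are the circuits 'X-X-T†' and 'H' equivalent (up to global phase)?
No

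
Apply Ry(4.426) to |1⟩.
-0.8008|0⟩ - 0.599|1⟩

Ry(4.426) = [[cos(θ/2), −sin(θ/2)], [sin(θ/2), cos(θ/2)]]; θ = 4.426, cos(θ/2) ≈ -0.598962, sin(θ/2) ≈ 0.800778.
With a = amp(|0⟩) = 0 and b = amp(|1⟩) = 1:
new amp(|0⟩) = (-0.598962)·a + (-0.800778)·b = -0.8008
new amp(|1⟩) = (0.800778)·a + (-0.598962)·b = -0.599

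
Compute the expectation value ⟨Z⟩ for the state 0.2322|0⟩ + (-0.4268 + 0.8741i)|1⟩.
-0.8923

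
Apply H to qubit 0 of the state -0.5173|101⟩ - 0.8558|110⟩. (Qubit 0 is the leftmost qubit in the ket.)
-0.3658|001⟩ - 0.6051|010⟩ + 0.3658|101⟩ + 0.6051|110⟩

H on qubit 0 mixes each pair of kets that differ only in qubit 0: amplitudes (a, b) of (|…0…⟩, |…1…⟩) become ((a + b)/√2, (a − b)/√2). Kets absent from the input have amplitude 0.
(|001⟩, |101⟩): (a, b) = (0, -0.5173) → (-0.3658, 0.3658)
(|010⟩, |110⟩): (a, b) = (0, -0.8558) → (-0.6051, 0.6051)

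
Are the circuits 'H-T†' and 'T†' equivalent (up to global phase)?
No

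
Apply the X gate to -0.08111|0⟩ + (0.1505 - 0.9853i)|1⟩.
(0.1505 - 0.9853i)|0⟩ - 0.08111|1⟩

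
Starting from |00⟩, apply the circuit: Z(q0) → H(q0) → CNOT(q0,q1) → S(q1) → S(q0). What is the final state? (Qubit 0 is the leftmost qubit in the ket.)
1/√2|00⟩ - 1/√2|11⟩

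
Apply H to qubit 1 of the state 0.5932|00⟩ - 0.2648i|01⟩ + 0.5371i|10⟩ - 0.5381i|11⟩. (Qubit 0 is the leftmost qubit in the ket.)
(0.4195 - 0.1872i)|00⟩ + (0.4195 + 0.1872i)|01⟩ - 0.0007071i|10⟩ + 0.7603i|11⟩

H on qubit 1 mixes each pair of kets that differ only in qubit 1: amplitudes (a, b) of (|…0…⟩, |…1…⟩) become ((a + b)/√2, (a − b)/√2). Kets absent from the input have amplitude 0.
(|00⟩, |01⟩): (a, b) = (0.5932, -0.2648i) → ((0.4195 - 0.1872i), (0.4195 + 0.1872i))
(|10⟩, |11⟩): (a, b) = (0.5371i, -0.5381i) → (-0.0007071i, 0.7603i)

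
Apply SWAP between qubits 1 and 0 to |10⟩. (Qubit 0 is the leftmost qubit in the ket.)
|01⟩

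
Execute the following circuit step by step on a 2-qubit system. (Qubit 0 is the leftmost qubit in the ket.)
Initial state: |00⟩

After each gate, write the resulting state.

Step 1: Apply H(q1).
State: 1/√2|00⟩ + 1/√2|01⟩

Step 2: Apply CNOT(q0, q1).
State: 1/√2|00⟩ + 1/√2|01⟩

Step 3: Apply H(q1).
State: |00⟩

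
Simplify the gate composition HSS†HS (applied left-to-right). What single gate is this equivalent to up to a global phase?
S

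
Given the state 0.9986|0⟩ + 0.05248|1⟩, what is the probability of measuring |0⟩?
0.9972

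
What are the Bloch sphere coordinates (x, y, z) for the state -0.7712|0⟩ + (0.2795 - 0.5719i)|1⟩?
(-0.4311, 0.8821, 0.1896)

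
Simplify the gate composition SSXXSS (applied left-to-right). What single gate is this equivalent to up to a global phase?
I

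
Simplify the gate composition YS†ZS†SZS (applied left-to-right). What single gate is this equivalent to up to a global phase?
Y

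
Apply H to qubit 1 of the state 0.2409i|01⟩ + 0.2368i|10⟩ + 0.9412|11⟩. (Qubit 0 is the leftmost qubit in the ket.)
0.1703i|00⟩ - 0.1703i|01⟩ + (0.6655 + 0.1674i)|10⟩ + (-0.6655 + 0.1674i)|11⟩

H on qubit 1 mixes each pair of kets that differ only in qubit 1: amplitudes (a, b) of (|…0…⟩, |…1…⟩) become ((a + b)/√2, (a − b)/√2). Kets absent from the input have amplitude 0.
(|00⟩, |01⟩): (a, b) = (0, 0.2409i) → (0.1703i, -0.1703i)
(|10⟩, |11⟩): (a, b) = (0.2368i, 0.9412) → ((0.6655 + 0.1674i), (-0.6655 + 0.1674i))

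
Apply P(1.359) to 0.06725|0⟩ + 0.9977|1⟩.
0.06725|0⟩ + (0.2097 + 0.9754i)|1⟩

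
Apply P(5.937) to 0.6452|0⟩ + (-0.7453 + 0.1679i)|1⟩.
0.6452|0⟩ + (-0.6441 + 0.4108i)|1⟩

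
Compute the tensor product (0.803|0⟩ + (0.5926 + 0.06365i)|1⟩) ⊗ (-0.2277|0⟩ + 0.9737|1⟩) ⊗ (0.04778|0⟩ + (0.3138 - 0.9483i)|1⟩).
-0.008736|000⟩ + (-0.05738 + 0.1734i)|001⟩ + 0.03736|010⟩ + (0.2454 - 0.7415i)|011⟩ + (-0.006447 - 0.0006925i)|100⟩ + (-0.05609 + 0.1234i)|101⟩ + (0.02757 + 0.002961i)|110⟩ + (0.2398 - 0.5277i)|111⟩

amp(|b₁b₂…⟩) = product of the factor amplitudes for bits b₁, b₂, …; only kets whose every factor amplitude is nonzero survive.
|000⟩: (0.803)(-0.2277)(0.04778) = -0.008736
|001⟩: (0.803)(-0.2277)(0.3138 - 0.9483i) = (-0.05738 + 0.1734i)
|010⟩: (0.803)(0.9737)(0.04778) = 0.03736
|011⟩: (0.803)(0.9737)(0.3138 - 0.9483i) = (0.2454 - 0.7415i)
|100⟩: (0.5926 + 0.06365i)(-0.2277)(0.04778) = (-0.006447 - 0.0006925i)
|101⟩: (0.5926 + 0.06365i)(-0.2277)(0.3138 - 0.9483i) = (-0.05609 + 0.1234i)
|110⟩: (0.5926 + 0.06365i)(0.9737)(0.04778) = (0.02757 + 0.002961i)
|111⟩: (0.5926 + 0.06365i)(0.9737)(0.3138 - 0.9483i) = (0.2398 - 0.5277i)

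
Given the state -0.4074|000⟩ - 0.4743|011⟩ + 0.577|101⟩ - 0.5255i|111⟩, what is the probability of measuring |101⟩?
0.3329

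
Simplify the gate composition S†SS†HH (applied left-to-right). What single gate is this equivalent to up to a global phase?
S†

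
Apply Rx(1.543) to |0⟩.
0.7169|0⟩ - 0.6972i|1⟩

Rx(1.543) = [[cos(θ/2), −i·sin(θ/2)], [−i·sin(θ/2), cos(θ/2)]]; θ = 1.543, cos(θ/2) ≈ 0.716866, sin(θ/2) ≈ 0.697211.
With a = amp(|0⟩) = 1 and b = amp(|1⟩) = 0:
new amp(|0⟩) = (0.716866)·a + (-0.697211i)·b = 0.7169
new amp(|1⟩) = (-0.697211i)·a + (0.716866)·b = -0.6972i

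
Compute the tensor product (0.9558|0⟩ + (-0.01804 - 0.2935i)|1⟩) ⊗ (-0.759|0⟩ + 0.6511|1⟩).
-0.7255|00⟩ + 0.6223|01⟩ + (0.01369 + 0.2228i)|10⟩ + (-0.01175 - 0.1911i)|11⟩

amp(|b₁b₂…⟩) = product of the factor amplitudes for bits b₁, b₂, …; only kets whose every factor amplitude is nonzero survive.
|00⟩: (0.9558)(-0.759) = -0.7255
|01⟩: (0.9558)(0.6511) = 0.6223
|10⟩: (-0.01804 - 0.2935i)(-0.759) = (0.01369 + 0.2228i)
|11⟩: (-0.01804 - 0.2935i)(0.6511) = (-0.01175 - 0.1911i)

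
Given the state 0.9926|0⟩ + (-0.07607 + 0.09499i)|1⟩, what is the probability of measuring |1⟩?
0.01481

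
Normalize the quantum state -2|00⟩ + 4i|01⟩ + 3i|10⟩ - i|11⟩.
-0.3651|00⟩ + 0.7303i|01⟩ + 0.5477i|10⟩ - 0.1826i|11⟩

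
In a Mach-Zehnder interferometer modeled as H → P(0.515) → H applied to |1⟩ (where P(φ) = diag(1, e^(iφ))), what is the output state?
(0.06485 - 0.2463i)|0⟩ + (0.9351 + 0.2463i)|1⟩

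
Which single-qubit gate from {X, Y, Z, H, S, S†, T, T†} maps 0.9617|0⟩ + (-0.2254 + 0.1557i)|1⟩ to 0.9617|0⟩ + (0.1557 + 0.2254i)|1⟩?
S†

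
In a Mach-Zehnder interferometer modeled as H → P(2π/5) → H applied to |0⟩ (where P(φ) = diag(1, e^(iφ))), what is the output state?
(0.6545 + 0.4755i)|0⟩ + (0.3455 - 0.4755i)|1⟩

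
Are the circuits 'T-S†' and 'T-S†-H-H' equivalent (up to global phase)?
Yes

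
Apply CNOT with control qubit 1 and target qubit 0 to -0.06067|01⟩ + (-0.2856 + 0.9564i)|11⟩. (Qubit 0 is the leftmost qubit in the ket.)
(-0.2856 + 0.9564i)|01⟩ - 0.06067|11⟩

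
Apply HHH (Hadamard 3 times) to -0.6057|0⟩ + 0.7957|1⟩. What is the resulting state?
0.1344|0⟩ - 0.9909|1⟩

H² = I, so H^3 = H: a single Hadamard. With (a, b) = (-0.6057, 0.7957), H gives ((a + b)/√2, (a − b)/√2) = (0.1344, -0.9909).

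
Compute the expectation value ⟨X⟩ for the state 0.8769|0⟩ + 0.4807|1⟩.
0.8431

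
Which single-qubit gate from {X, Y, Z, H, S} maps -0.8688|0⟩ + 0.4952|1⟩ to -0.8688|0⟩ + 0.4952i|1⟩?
S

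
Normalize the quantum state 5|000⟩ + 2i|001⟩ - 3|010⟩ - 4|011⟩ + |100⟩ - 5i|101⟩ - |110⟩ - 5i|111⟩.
0.4856|000⟩ + 0.1943i|001⟩ - 0.2914|010⟩ - 0.3885|011⟩ + 0.09713|100⟩ - 0.4856i|101⟩ - 0.09713|110⟩ - 0.4856i|111⟩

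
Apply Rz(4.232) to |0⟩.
(-0.5186 - 0.855i)|0⟩

Rz(4.232) = [[e^(−iθ/2), 0], [0, e^(iθ/2)]] with e^(±iθ/2) = cos(θ/2) ± i·sin(θ/2); θ = 4.232, cos(θ/2) ≈ -0.518592, sin(θ/2) ≈ 0.855022.
With a = amp(|0⟩) = 1 and b = amp(|1⟩) = 0:
new amp(|0⟩) = (-0.518592 - 0.855022i)·a = (-0.5186 - 0.855i)
new amp(|1⟩) = (-0.518592 + 0.855022i)·b = 0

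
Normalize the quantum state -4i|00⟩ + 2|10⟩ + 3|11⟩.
-0.7428i|00⟩ + 0.3714|10⟩ + 0.5571|11⟩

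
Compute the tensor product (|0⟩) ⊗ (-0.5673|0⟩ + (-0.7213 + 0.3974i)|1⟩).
-0.5673|00⟩ + (-0.7213 + 0.3974i)|01⟩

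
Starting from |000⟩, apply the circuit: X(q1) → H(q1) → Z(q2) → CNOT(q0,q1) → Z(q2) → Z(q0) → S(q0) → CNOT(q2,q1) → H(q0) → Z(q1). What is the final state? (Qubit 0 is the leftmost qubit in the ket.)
1/2|000⟩ + 1/2|010⟩ + 1/2|100⟩ + 1/2|110⟩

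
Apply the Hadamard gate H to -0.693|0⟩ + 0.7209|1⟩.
0.01973|0⟩ - 0.9998|1⟩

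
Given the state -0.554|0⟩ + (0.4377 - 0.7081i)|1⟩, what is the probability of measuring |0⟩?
0.3069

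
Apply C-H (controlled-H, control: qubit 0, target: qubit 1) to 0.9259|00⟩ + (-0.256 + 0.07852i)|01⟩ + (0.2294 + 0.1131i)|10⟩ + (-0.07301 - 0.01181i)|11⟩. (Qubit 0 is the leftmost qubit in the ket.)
0.9259|00⟩ + (-0.256 + 0.07852i)|01⟩ + (0.1106 + 0.07162i)|10⟩ + (0.2138 + 0.08832i)|11⟩

C-H leaves the control-|0⟩ kets |00⟩, |01⟩ unchanged and applies H to qubit 1 on the control-|1⟩ pair (|10⟩, |11⟩).
H = [[1/√2, 1/√2], [1/√2, -1/√2]].
With a = amp(|10⟩) = (0.2294 + 0.1131i) and b = amp(|11⟩) = (-0.07301 - 0.01181i):
new amp(|10⟩) = (1/√2)·a + (1/√2)·b = (0.1106 + 0.07162i)
new amp(|11⟩) = (1/√2)·a + (-1/√2)·b = (0.2138 + 0.08832i)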